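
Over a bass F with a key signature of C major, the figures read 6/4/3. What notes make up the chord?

A third above F in this key is A.
A fourth above F in this key is B.
A sixth above F in this key is D.
Together with the bass F, this spells B half-diminished seventh in second inversion.

F, A, B, D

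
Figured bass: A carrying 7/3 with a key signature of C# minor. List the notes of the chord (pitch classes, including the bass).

A, C#, E, G#

The written figures 7/3 are shorthand for 7/5/3: the 5 is implied.
A third above A in this key is C#.
A fifth above A in this key is E.
A seventh above A in this key is G#.
Together with the bass A, this spells A major seventh in root position.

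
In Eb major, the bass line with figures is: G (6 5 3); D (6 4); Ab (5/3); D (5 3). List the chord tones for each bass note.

G, Bb, D, Eb | D, G, Bb | Ab, C, Eb | D, F, Ab

G (6/5/3): G, Bb, D, Eb.
D (6/4): D, G, Bb.
Ab (5/3): Ab, C, Eb.
D (5/3): D, F, Ab.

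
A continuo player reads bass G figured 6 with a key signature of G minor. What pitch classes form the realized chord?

The written figures 6 are shorthand for 6/3: the 3 is implied.
A third above G in this key is Bb.
A sixth above G in this key is Eb.
Together with the bass G, this spells Eb major in first inversion.

G, Bb, Eb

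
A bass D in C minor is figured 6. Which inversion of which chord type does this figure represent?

triad, first inversion

6 is shorthand for 6/3.
Intervals of 6/3 above the bass form a triad; the bass is the third, so this is first inversion.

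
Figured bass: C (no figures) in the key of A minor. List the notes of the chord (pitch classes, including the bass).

An unfigured bass implies 5/3.
A third above C in this key is E.
A fifth above C in this key is G.
Together with the bass C, this spells C major in root position.

C, E, G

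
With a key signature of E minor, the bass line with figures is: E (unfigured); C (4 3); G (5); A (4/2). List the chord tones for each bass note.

E, G, B | C, E, F#, A | G, B, D | A, B, D, F#

E (5/3): E, G, B.
C (6/4/3): C, E, F#, A.
G (5/3): G, B, D.
A (6/4/2): A, B, D, F#.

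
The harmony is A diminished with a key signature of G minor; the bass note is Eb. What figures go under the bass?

Eb is the fifth of A diminished, so the chord is in second inversion.
A triad in second inversion is figured 6/4, conventionally abbreviated 6/4.

6/4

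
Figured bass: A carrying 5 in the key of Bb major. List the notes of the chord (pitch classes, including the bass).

The written figures 5 are shorthand for 5/3: the 3 is implied.
A third above A in this key is C.
A fifth above A in this key is Eb.
Together with the bass A, this spells A diminished in root position.

A, C, Eb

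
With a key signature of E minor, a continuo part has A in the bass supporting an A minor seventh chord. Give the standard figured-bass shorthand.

7

A is the root of A minor seventh, so the chord is in root position.
A seventh chord in root position is figured 7/5/3, conventionally abbreviated 7.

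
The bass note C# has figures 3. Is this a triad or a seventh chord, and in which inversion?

3 is shorthand for 5/3.
Intervals of 5/3 above the bass form a triad; the bass is the root, so this is root position.

triad, root position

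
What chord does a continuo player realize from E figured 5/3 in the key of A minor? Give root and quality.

The figures 5/3 indicate a triad in root position.
In root position the bass is the root, so the root is E.
The chord tones are E, G, B, giving E minor.

E minor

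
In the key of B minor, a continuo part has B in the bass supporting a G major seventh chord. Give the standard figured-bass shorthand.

B is the third of G major seventh, so the chord is in first inversion.
A seventh chord in first inversion is figured 6/5/3, conventionally abbreviated 6/5.

6/5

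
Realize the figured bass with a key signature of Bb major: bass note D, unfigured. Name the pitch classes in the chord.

D, F, A

An unfigured bass implies 5/3.
A third above D in this key is F.
A fifth above D in this key is A.
Together with the bass D, this spells D minor in root position.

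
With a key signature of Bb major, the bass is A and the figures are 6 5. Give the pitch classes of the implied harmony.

A, C, Eb, F

The written figures 6 5 are shorthand for 6/5/3: the 3 is implied.
A third above A in this key is C.
A fifth above A in this key is Eb.
A sixth above A in this key is F.
Together with the bass A, this spells F dominant seventh in first inversion.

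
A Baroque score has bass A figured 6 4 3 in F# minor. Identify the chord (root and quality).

D major seventh

The figures 6 4 3 indicate a seventh chord in second inversion.
In second inversion the root lies a fourth above the bass: a fourth above A in F# minor is D.
The chord tones are A, C#, D, F#, giving D major seventh.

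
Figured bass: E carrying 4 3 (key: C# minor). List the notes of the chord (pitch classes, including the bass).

The written figures 4 3 are shorthand for 6/4/3: the 6 is implied.
A third above E in this key is G#.
A fourth above E in this key is A.
A sixth above E in this key is C#.
Together with the bass E, this spells A major seventh in second inversion.

E, G#, A, C#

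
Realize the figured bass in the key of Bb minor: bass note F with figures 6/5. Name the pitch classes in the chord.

The written figures 6/5 are shorthand for 6/5/3: the 3 is implied.
A third above F in this key is Ab.
A fifth above F in this key is C.
A sixth above F in this key is Db.
Together with the bass F, this spells Db major seventh in first inversion.

F, Ab, C, Db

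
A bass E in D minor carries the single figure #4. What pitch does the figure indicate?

Counting 3 letter steps above E lands on A; in D minor, that letter is A.
The #4 figure raises it a semitone, giving A#.

A#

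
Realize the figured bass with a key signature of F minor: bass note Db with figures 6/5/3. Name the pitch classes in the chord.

Db, F, Ab, Bb

A third above Db in this key is F.
A fifth above Db in this key is Ab.
A sixth above Db in this key is Bb.
Together with the bass Db, this spells Bb minor seventh in first inversion.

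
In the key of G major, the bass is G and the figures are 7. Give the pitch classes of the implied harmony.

G, B, D, F#

The written figures 7 are shorthand for 7/5/3: the 5/3 are implied.
A third above G in this key is B.
A fifth above G in this key is D.
A seventh above G in this key is F#.
Together with the bass G, this spells G major seventh in root position.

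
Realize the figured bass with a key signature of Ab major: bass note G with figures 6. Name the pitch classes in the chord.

G, Bb, Eb

The written figures 6 are shorthand for 6/3: the 3 is implied.
A third above G in this key is Bb.
A sixth above G in this key is Eb.
Together with the bass G, this spells Eb major in first inversion.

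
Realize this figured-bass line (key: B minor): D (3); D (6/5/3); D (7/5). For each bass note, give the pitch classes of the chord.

D, F#, A | D, F#, A, B | D, F#, A, C#

D (5/3): D, F#, A.
D (6/5/3): D, F#, A, B.
D (7/5/3): D, F#, A, C#.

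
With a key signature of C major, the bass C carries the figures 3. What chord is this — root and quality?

The figures 3 indicate a triad in root position.
In root position the bass is the root, so the root is C.
The chord tones are C, E, G, giving C major.

C major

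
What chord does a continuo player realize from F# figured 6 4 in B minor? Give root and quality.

The figures 6 4 indicate a triad in second inversion.
In second inversion the root lies a fourth above the bass: a fourth above F# in B minor is B.
The chord tones are F#, B, D, giving B minor.

B minor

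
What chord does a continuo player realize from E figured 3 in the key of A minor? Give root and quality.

The figures 3 indicate a triad in root position.
In root position the bass is the root, so the root is E.
The chord tones are E, G, B, giving E minor.

E minor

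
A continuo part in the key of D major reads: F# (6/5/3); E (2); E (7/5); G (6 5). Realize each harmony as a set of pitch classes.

F#, A, C#, D | E, F#, A, C# | E, G, B, D | G, B, D, E

F# (6/5/3): F#, A, C#, D.
E (6/4/2): E, F#, A, C#.
E (7/5/3): E, G, B, D.
G (6/5/3): G, B, D, E.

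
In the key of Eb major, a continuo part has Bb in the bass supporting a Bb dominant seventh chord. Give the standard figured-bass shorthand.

Bb is the root of Bb dominant seventh, so the chord is in root position.
A seventh chord in root position is figured 7/5/3, conventionally abbreviated 7.

7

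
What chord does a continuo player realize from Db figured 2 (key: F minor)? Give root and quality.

Eb dominant seventh

The figures 2 indicate a seventh chord in third inversion.
In third inversion the root lies a second above the bass: a second above Db in F minor is Eb.
The chord tones are Db, Eb, G, Bb, giving Eb dominant seventh.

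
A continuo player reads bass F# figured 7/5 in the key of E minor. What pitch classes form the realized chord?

The written figures 7/5 are shorthand for 7/5/3: the 3 is implied.
A third above F# in this key is A.
A fifth above F# in this key is C.
A seventh above F# in this key is E.
Together with the bass F#, this spells F# half-diminished seventh in root position.

F#, A, C, E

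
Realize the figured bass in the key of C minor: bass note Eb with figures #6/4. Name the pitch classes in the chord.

A fourth above Eb in this key is Ab.
A sixth above Eb in this key is C, raised to C# by the sharp.

Eb, Ab, C#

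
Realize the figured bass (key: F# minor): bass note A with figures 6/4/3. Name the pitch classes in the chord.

A, C#, D, F#

A third above A in this key is C#.
A fourth above A in this key is D.
A sixth above A in this key is F#.
Together with the bass A, this spells D major seventh in second inversion.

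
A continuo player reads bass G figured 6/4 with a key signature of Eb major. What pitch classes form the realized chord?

A fourth above G in this key is C.
A sixth above G in this key is Eb.
Together with the bass G, this spells C minor in second inversion.

G, C, Eb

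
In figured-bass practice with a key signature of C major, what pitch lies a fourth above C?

Counting 3 letter steps above C lands on F; in C major, that letter is F.

F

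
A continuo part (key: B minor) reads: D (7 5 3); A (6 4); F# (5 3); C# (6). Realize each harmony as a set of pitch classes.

D (7/5/3): D, F#, A, C#.
A (6/4): A, D, F#.
F# (5/3): F#, A, C#.
C# (6/3): C#, E, A.

D, F#, A, C# | A, D, F# | F#, A, C# | C#, E, A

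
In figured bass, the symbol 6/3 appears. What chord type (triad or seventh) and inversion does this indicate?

triad, first inversion

Intervals of 6/3 above the bass form a triad; the bass is the third, so this is first inversion.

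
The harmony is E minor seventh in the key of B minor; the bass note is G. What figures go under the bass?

G is the third of E minor seventh, so the chord is in first inversion.
A seventh chord in first inversion is figured 6/5/3, conventionally abbreviated 6/5.

6/5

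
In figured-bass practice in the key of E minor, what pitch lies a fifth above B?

F#

Counting 4 letter steps above B lands on F; in E minor, that letter is F#.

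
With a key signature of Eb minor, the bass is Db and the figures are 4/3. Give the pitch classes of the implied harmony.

Db, F, Gb, Bb

The written figures 4/3 are shorthand for 6/4/3: the 6 is implied.
A third above Db in this key is F.
A fourth above Db in this key is Gb.
A sixth above Db in this key is Bb.
Together with the bass Db, this spells Gb major seventh in second inversion.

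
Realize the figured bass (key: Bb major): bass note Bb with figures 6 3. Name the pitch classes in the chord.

A third above Bb in this key is D.
A sixth above Bb in this key is G.
Together with the bass Bb, this spells G minor in first inversion.

Bb, D, G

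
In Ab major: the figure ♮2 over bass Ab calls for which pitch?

Counting 1 letter step above Ab lands on B; in Ab major, that letter is Bb.
The ♮2 figure makes it natural, giving B.

B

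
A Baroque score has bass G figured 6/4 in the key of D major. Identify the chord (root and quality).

C# diminished

The figures 6/4 indicate a triad in second inversion.
In second inversion the root lies a fourth above the bass: a fourth above G in D major is C#.
The chord tones are G, C#, E, giving C# diminished.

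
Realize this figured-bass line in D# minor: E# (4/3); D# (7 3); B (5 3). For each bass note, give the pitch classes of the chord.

E#, G#, A#, C# | D#, F#, A#, C# | B, D#, F#

E# (6/4/3): E#, G#, A#, C#.
D# (7/5/3): D#, F#, A#, C#.
B (5/3): B, D#, F#.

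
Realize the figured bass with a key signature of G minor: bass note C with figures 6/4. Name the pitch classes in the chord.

A fourth above C in this key is F.
A sixth above C in this key is A.
Together with the bass C, this spells F major in second inversion.

C, F, A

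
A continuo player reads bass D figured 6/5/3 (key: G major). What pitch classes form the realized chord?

D, F#, A, B

A third above D in this key is F#.
A fifth above D in this key is A.
A sixth above D in this key is B.
Together with the bass D, this spells B minor seventh in first inversion.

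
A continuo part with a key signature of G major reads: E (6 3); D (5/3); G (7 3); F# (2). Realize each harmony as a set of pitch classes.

E (6/3): E, G, C.
D (5/3): D, F#, A.
G (7/5/3): G, B, D, F#.
F# (6/4/2): F#, G, B, D.

E, G, C | D, F#, A | G, B, D, F# | F#, G, B, D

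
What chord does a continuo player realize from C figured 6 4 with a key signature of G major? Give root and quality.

The figures 6 4 indicate a triad in second inversion.
In second inversion the root lies a fourth above the bass: a fourth above C in G major is F#.
The chord tones are C, F#, A, giving F# diminished.

F# diminished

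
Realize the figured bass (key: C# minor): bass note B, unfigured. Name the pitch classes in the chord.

An unfigured bass implies 5/3.
A third above B in this key is D#.
A fifth above B in this key is F#.
Together with the bass B, this spells B major in root position.

B, D#, F#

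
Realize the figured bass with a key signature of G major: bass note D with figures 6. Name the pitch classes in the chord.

D, F#, B

The written figures 6 are shorthand for 6/3: the 3 is implied.
A third above D in this key is F#.
A sixth above D in this key is B.
Together with the bass D, this spells B minor in first inversion.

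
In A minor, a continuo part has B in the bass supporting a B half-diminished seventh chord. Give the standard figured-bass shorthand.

B is the root of B half-diminished seventh, so the chord is in root position.
A seventh chord in root position is figured 7/5/3, conventionally abbreviated 7.

7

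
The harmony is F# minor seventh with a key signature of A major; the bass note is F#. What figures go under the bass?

7

F# is the root of F# minor seventh, so the chord is in root position.
A seventh chord in root position is figured 7/5/3, conventionally abbreviated 7.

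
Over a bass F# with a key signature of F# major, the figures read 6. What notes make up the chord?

The written figures 6 are shorthand for 6/3: the 3 is implied.
A third above F# in this key is A#.
A sixth above F# in this key is D#.
Together with the bass F#, this spells D# minor in first inversion.

F#, A#, D#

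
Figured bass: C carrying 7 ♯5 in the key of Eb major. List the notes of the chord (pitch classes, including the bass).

The written figures 7 ♯5 are shorthand for 7/5/3: the 3 is implied.
A third above C in this key is Eb.
A fifth above C in this key is G, raised to G# by the sharp.
A seventh above C in this key is Bb.

C, Eb, G#, Bb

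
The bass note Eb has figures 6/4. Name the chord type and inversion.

Intervals of 6/4 above the bass form a triad; the bass is the fifth, so this is second inversion.

triad, second inversion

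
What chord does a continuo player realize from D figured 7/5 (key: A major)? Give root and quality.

The figures 7/5 indicate a seventh chord in root position.
In root position the bass is the root, so the root is D.
The chord tones are D, F#, A, C#, giving D major seventh.

D major seventh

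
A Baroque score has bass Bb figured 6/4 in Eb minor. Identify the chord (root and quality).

The figures 6/4 indicate a triad in second inversion.
In second inversion the root lies a fourth above the bass: a fourth above Bb in Eb minor is Eb.
The chord tones are Bb, Eb, Gb, giving Eb minor.

Eb minor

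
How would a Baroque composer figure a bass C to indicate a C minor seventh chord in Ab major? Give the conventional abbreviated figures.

C is the root of C minor seventh, so the chord is in root position.
A seventh chord in root position is figured 7/5/3, conventionally abbreviated 7.

7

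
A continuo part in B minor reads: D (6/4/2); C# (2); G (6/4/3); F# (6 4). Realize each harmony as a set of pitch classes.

D, E, G, B | C#, D, F#, A | G, B, C#, E | F#, B, D

D (6/4/2): D, E, G, B.
C# (6/4/2): C#, D, F#, A.
G (6/4/3): G, B, C#, E.
F# (6/4): F#, B, D.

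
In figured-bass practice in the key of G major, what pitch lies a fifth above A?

Counting 4 letter steps above A lands on E; in G major, that letter is E.

E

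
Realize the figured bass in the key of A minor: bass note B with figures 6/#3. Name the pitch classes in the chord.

A third above B in this key is D, raised to D# by the sharp.
A sixth above B in this key is G.
Together with the bass B, this spells G augmented in first inversion.

B, D#, G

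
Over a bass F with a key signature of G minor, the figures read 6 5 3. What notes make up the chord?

F, A, C, D

A third above F in this key is A.
A fifth above F in this key is C.
A sixth above F in this key is D.
Together with the bass F, this spells D minor seventh in first inversion.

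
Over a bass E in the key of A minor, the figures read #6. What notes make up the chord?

The written figures #6 are shorthand for 6/3: the 3 is implied.
A third above E in this key is G.
A sixth above E in this key is C, raised to C# by the sharp.
Together with the bass E, this spells C# diminished in first inversion.

E, G, C#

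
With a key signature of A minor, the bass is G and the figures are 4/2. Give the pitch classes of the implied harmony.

G, A, C, E

The written figures 4/2 are shorthand for 6/4/2: the 6 is implied.
A second above G in this key is A.
A fourth above G in this key is C.
A sixth above G in this key is E.
Together with the bass G, this spells A minor seventh in third inversion.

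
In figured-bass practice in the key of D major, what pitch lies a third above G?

B

Counting 2 letter steps above G lands on B; in D major, that letter is B.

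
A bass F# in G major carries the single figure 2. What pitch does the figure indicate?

G

Counting 1 letter step above F# lands on G; in G major, that letter is G.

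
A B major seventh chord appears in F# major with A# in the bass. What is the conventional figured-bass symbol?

4/2

A# is the seventh of B major seventh, so the chord is in third inversion.
A seventh chord in third inversion is figured 6/4/2, conventionally abbreviated 4/2.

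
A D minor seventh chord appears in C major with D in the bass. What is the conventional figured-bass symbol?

D is the root of D minor seventh, so the chord is in root position.
A seventh chord in root position is figured 7/5/3, conventionally abbreviated 7.

7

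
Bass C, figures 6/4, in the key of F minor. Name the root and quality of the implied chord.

The figures 6/4 indicate a triad in second inversion.
In second inversion the root lies a fourth above the bass: a fourth above C in F minor is F.
The chord tones are C, F, Ab, giving F minor.

F minor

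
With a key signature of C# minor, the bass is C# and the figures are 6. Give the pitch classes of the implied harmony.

The written figures 6 are shorthand for 6/3: the 3 is implied.
A third above C# in this key is E.
A sixth above C# in this key is A.
Together with the bass C#, this spells A major in first inversion.

C#, E, A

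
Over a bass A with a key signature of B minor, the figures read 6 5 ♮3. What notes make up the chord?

A third above A in this key is C#, made natural (C) by the ♮ figure.
A fifth above A in this key is E.
A sixth above A in this key is F#.
Together with the bass A, this spells F# half-diminished seventh in first inversion.

A, C, E, F#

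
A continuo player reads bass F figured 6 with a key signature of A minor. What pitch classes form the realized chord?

F, A, D

The written figures 6 are shorthand for 6/3: the 3 is implied.
A third above F in this key is A.
A sixth above F in this key is D.
Together with the bass F, this spells D minor in first inversion.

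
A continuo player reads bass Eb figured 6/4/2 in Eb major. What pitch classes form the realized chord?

A second above Eb in this key is F.
A fourth above Eb in this key is Ab.
A sixth above Eb in this key is C.
Together with the bass Eb, this spells F minor seventh in third inversion.

Eb, F, Ab, C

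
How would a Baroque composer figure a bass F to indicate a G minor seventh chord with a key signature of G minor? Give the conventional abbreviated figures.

4/2

F is the seventh of G minor seventh, so the chord is in third inversion.
A seventh chord in third inversion is figured 6/4/2, conventionally abbreviated 4/2.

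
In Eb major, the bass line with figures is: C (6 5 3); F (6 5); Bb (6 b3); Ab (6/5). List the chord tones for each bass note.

C, Eb, G, Ab | F, Ab, C, D | Bb, Db, G | Ab, C, Eb, F

C (6/5/3): C, Eb, G, Ab.
F (6/5/3): F, Ab, C, D.
Bb (6/b3): Bb, Db, G.
Ab (6/5/3): Ab, C, Eb, F.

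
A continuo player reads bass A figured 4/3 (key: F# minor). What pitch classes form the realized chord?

A, C#, D, F#

The written figures 4/3 are shorthand for 6/4/3: the 6 is implied.
A third above A in this key is C#.
A fourth above A in this key is D.
A sixth above A in this key is F#.
Together with the bass A, this spells D major seventh in second inversion.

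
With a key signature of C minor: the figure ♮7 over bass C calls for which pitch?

Counting 6 letter steps above C lands on B; in C minor, that letter is Bb.
The ♮7 figure makes it natural, giving B.

B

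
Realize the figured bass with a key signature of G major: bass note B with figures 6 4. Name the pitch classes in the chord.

A fourth above B in this key is E.
A sixth above B in this key is G.
Together with the bass B, this spells E minor in second inversion.

B, E, G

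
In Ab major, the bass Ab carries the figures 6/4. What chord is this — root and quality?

The figures 6/4 indicate a triad in second inversion.
In second inversion the root lies a fourth above the bass: a fourth above Ab in Ab major is Db.
The chord tones are Ab, Db, F, giving Db major.

Db major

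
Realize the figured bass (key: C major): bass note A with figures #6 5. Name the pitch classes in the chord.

A, C, E, F#

The written figures #6 5 are shorthand for 6/5/3: the 3 is implied.
A third above A in this key is C.
A fifth above A in this key is E.
A sixth above A in this key is F, raised to F# by the sharp.
Together with the bass A, this spells F# half-diminished seventh in first inversion.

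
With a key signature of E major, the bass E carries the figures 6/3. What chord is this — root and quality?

The figures 6/3 indicate a triad in first inversion.
In first inversion the root lies a sixth above the bass: a sixth above E in E major is C#.
The chord tones are E, G#, C#, giving C# minor.

C# minor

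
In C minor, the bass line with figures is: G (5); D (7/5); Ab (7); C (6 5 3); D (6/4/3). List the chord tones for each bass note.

G, Bb, D | D, F, Ab, C | Ab, C, Eb, G | C, Eb, G, Ab | D, F, G, Bb

G (5/3): G, Bb, D.
D (7/5/3): D, F, Ab, C.
Ab (7/5/3): Ab, C, Eb, G.
C (6/5/3): C, Eb, G, Ab.
D (6/4/3): D, F, G, Bb.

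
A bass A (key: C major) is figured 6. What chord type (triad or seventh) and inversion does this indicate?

6 is shorthand for 6/3.
Intervals of 6/3 above the bass form a triad; the bass is the third, so this is first inversion.

triad, first inversion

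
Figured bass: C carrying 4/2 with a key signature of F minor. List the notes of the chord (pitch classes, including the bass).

The written figures 4/2 are shorthand for 6/4/2: the 6 is implied.
A second above C in this key is Db.
A fourth above C in this key is F.
A sixth above C in this key is Ab.
Together with the bass C, this spells Db major seventh in third inversion.

C, Db, F, Ab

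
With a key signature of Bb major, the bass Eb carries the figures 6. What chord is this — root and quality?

The figures 6 indicate a triad in first inversion.
In first inversion the root lies a sixth above the bass: a sixth above Eb in Bb major is C.
The chord tones are Eb, G, C, giving C minor.

C minor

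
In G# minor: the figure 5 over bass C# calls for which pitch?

Counting 4 letter steps above C# lands on G; in G# minor, that letter is G#.

G#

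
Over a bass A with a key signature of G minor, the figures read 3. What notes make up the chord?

The written figures 3 are shorthand for 5/3: the 5 is implied.
A third above A in this key is C.
A fifth above A in this key is Eb.
Together with the bass A, this spells A diminished in root position.

A, C, Eb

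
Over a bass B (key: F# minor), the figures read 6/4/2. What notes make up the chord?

A second above B in this key is C#.
A fourth above B in this key is E.
A sixth above B in this key is G#.
Together with the bass B, this spells C# minor seventh in third inversion.

B, C#, E, G#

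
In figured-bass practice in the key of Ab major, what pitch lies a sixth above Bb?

Counting 5 letter steps above Bb lands on G; in Ab major, that letter is G.

G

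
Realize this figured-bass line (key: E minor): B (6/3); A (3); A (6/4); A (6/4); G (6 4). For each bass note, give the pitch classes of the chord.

B (6/3): B, D, G.
A (5/3): A, C, E.
A (6/4): A, D, F#.
A (6/4): A, D, F#.
G (6/4): G, C, E.

B, D, G | A, C, E | A, D, F# | A, D, F# | G, C, E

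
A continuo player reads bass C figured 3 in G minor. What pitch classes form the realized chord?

C, Eb, G

The written figures 3 are shorthand for 5/3: the 5 is implied.
A third above C in this key is Eb.
A fifth above C in this key is G.
Together with the bass C, this spells C minor in root position.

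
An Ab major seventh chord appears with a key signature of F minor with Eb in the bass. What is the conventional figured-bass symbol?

Eb is the fifth of Ab major seventh, so the chord is in second inversion.
A seventh chord in second inversion is figured 6/4/3, conventionally abbreviated 4/3.

4/3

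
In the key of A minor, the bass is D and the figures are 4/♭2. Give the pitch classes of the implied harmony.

The written figures 4/♭2 are shorthand for 6/4/2: the 6 is implied.
A second above D in this key is E, lowered to Eb by the flat.
A fourth above D in this key is G.
A sixth above D in this key is B.
Together with the bass D, this spells Eb augmented major seventh in third inversion.

D, Eb, G, B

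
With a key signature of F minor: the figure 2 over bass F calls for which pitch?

Counting 1 letter step above F lands on G; in F minor, that letter is G.

G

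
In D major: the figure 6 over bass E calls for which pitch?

C#

Counting 5 letter steps above E lands on C; in D major, that letter is C#.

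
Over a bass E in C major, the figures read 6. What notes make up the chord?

The written figures 6 are shorthand for 6/3: the 3 is implied.
A third above E in this key is G.
A sixth above E in this key is C.
Together with the bass E, this spells C major in first inversion.

E, G, C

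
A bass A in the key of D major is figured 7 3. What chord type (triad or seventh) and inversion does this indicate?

seventh chord, root position

7 3 is shorthand for 7/5/3.
Intervals of 7/5/3 above the bass form a seventh chord; the bass is the root, so this is root position.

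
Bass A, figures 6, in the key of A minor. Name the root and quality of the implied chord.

The figures 6 indicate a triad in first inversion.
In first inversion the root lies a sixth above the bass: a sixth above A in A minor is F.
The chord tones are A, C, F, giving F major.

F major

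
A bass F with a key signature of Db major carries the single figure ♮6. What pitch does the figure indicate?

D

Counting 5 letter steps above F lands on D; in Db major, that letter is Db.
The ♮6 figure makes it natural, giving D.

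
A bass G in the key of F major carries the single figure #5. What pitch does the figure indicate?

D#

Counting 4 letter steps above G lands on D; in F major, that letter is D.
The #5 figure raises it a semitone, giving D#.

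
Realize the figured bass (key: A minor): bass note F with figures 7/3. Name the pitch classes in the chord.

The written figures 7/3 are shorthand for 7/5/3: the 5 is implied.
A third above F in this key is A.
A fifth above F in this key is C.
A seventh above F in this key is E.
Together with the bass F, this spells F major seventh in root position.

F, A, C, E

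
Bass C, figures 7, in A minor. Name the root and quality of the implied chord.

The figures 7 indicate a seventh chord in root position.
In root position the bass is the root, so the root is C.
The chord tones are C, E, G, B, giving C major seventh.

C major seventh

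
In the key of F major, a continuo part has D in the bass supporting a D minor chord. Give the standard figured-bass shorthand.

D is the root of D minor, so the chord is in root position.
A triad in root position is figured 5/3, conventionally abbreviated (no figures — root-position triad).

no figures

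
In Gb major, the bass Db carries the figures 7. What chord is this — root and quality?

The figures 7 indicate a seventh chord in root position.
In root position the bass is the root, so the root is Db.
The chord tones are Db, F, Ab, Cb, giving Db dominant seventh.

Db dominant seventh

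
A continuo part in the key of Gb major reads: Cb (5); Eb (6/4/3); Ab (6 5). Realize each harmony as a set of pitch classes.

Cb, Eb, Gb | Eb, Gb, Ab, Cb | Ab, Cb, Eb, F

Cb (5/3): Cb, Eb, Gb.
Eb (6/4/3): Eb, Gb, Ab, Cb.
Ab (6/5/3): Ab, Cb, Eb, F.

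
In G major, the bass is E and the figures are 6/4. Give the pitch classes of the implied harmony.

A fourth above E in this key is A.
A sixth above E in this key is C.
Together with the bass E, this spells A minor in second inversion.

E, A, C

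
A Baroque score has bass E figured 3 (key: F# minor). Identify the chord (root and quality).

The figures 3 indicate a triad in root position.
In root position the bass is the root, so the root is E.
The chord tones are E, G#, B, giving E major.

E major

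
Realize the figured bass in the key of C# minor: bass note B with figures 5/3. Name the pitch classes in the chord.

B, D#, F#

A third above B in this key is D#.
A fifth above B in this key is F#.
Together with the bass B, this spells B major in root position.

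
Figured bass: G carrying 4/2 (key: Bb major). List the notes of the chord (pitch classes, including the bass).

G, A, C, Eb

The written figures 4/2 are shorthand for 6/4/2: the 6 is implied.
A second above G in this key is A.
A fourth above G in this key is C.
A sixth above G in this key is Eb.
Together with the bass G, this spells A half-diminished seventh in third inversion.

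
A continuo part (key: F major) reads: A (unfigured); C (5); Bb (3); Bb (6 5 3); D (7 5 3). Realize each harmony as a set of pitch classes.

A (5/3): A, C, E.
C (5/3): C, E, G.
Bb (5/3): Bb, D, F.
Bb (6/5/3): Bb, D, F, G.
D (7/5/3): D, F, A, C.

A, C, E | C, E, G | Bb, D, F | Bb, D, F, G | D, F, A, C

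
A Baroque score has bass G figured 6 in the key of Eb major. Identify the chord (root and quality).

The figures 6 indicate a triad in first inversion.
In first inversion the root lies a sixth above the bass: a sixth above G in Eb major is Eb.
The chord tones are G, Bb, Eb, giving Eb major.

Eb major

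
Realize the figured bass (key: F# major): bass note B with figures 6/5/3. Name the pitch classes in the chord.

B, D#, F#, G#

A third above B in this key is D#.
A fifth above B in this key is F#.
A sixth above B in this key is G#.
Together with the bass B, this spells G# minor seventh in first inversion.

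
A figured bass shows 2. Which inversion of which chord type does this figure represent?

2 is shorthand for 6/4/2.
Intervals of 6/4/2 above the bass form a seventh chord; the bass is the seventh, so this is third inversion.

seventh chord, third inversion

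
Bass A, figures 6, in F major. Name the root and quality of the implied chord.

F major

The figures 6 indicate a triad in first inversion.
In first inversion the root lies a sixth above the bass: a sixth above A in F major is F.
The chord tones are A, C, F, giving F major.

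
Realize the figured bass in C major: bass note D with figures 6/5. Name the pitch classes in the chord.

D, F, A, B

The written figures 6/5 are shorthand for 6/5/3: the 3 is implied.
A third above D in this key is F.
A fifth above D in this key is A.
A sixth above D in this key is B.
Together with the bass D, this spells B half-diminished seventh in first inversion.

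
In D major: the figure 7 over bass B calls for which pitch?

Counting 6 letter steps above B lands on A; in D major, that letter is A.

A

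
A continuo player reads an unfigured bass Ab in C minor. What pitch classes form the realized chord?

An unfigured bass implies 5/3.
A third above Ab in this key is C.
A fifth above Ab in this key is Eb.
Together with the bass Ab, this spells Ab major in root position.

Ab, C, Eb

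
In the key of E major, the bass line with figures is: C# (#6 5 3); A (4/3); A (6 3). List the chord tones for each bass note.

C#, E, G#, A# | A, C#, D#, F# | A, C#, F#

C# (#6/5/3): C#, E, G#, A#.
A (6/4/3): A, C#, D#, F#.
A (6/3): A, C#, F#.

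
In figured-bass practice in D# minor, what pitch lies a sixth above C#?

Counting 5 letter steps above C# lands on A; in D# minor, that letter is A#.

A#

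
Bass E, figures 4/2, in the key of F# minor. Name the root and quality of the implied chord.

The figures 4/2 indicate a seventh chord in third inversion.
In third inversion the root lies a second above the bass: a second above E in F# minor is F#.
The chord tones are E, F#, A, C#, giving F# minor seventh.

F# minor seventh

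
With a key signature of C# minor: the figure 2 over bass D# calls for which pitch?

Counting 1 letter step above D# lands on E; in C# minor, that letter is E.

E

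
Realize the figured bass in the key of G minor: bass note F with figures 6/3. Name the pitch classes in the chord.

F, A, D

A third above F in this key is A.
A sixth above F in this key is D.
Together with the bass F, this spells D minor in first inversion.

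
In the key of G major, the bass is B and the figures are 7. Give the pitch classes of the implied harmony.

B, D, F#, A

The written figures 7 are shorthand for 7/5/3: the 5/3 are implied.
A third above B in this key is D.
A fifth above B in this key is F#.
A seventh above B in this key is A.
Together with the bass B, this spells B minor seventh in root position.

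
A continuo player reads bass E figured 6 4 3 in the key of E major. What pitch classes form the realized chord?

E, G#, A, C#

A third above E in this key is G#.
A fourth above E in this key is A.
A sixth above E in this key is C#.
Together with the bass E, this spells A major seventh in second inversion.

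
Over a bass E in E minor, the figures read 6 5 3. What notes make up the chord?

E, G, B, C

A third above E in this key is G.
A fifth above E in this key is B.
A sixth above E in this key is C.
Together with the bass E, this spells C major seventh in first inversion.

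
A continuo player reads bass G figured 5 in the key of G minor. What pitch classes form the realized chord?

G, Bb, D

The written figures 5 are shorthand for 5/3: the 3 is implied.
A third above G in this key is Bb.
A fifth above G in this key is D.
Together with the bass G, this spells G minor in root position.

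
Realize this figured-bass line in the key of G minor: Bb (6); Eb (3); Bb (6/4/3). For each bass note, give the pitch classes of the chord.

Bb (6/3): Bb, D, G.
Eb (5/3): Eb, G, Bb.
Bb (6/4/3): Bb, D, Eb, G.

Bb, D, G | Eb, G, Bb | Bb, D, Eb, G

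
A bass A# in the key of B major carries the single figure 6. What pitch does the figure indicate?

Counting 5 letter steps above A# lands on F; in B major, that letter is F#.

F#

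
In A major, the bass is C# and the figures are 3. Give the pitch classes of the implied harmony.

The written figures 3 are shorthand for 5/3: the 5 is implied.
A third above C# in this key is E.
A fifth above C# in this key is G#.
Together with the bass C#, this spells C# minor in root position.

C#, E, G#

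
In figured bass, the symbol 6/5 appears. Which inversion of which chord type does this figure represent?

6/5 is shorthand for 6/5/3.
Intervals of 6/5/3 above the bass form a seventh chord; the bass is the third, so this is first inversion.

seventh chord, first inversion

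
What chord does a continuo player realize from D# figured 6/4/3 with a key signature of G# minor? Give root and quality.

G# minor seventh

The figures 6/4/3 indicate a seventh chord in second inversion.
In second inversion the root lies a fourth above the bass: a fourth above D# in G# minor is G#.
The chord tones are D#, F#, G#, B, giving G# minor seventh.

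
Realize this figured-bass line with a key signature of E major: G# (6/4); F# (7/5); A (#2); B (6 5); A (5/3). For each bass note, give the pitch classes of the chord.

G# (6/4): G#, C#, E.
F# (7/5/3): F#, A, C#, E.
A (6/4/#2): A, B#, D#, F#.
B (6/5/3): B, D#, F#, G#.
A (5/3): A, C#, E.

G#, C#, E | F#, A, C#, E | A, B#, D#, F# | B, D#, F#, G# | A, C#, E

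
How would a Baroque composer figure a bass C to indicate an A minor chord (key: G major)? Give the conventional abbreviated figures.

6

C is the third of A minor, so the chord is in first inversion.
A triad in first inversion is figured 6/3, conventionally abbreviated 6.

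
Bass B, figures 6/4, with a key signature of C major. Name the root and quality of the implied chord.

E minor

The figures 6/4 indicate a triad in second inversion.
In second inversion the root lies a fourth above the bass: a fourth above B in C major is E.
The chord tones are B, E, G, giving E minor.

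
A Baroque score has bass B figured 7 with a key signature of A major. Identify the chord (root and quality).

B minor seventh

The figures 7 indicate a seventh chord in root position.
In root position the bass is the root, so the root is B.
The chord tones are B, D, F#, A, giving B minor seventh.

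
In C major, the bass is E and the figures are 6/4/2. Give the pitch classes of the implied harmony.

E, F, A, C

A second above E in this key is F.
A fourth above E in this key is A.
A sixth above E in this key is C.
Together with the bass E, this spells F major seventh in third inversion.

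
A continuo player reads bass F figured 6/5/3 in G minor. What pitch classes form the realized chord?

A third above F in this key is A.
A fifth above F in this key is C.
A sixth above F in this key is D.
Together with the bass F, this spells D minor seventh in first inversion.

F, A, C, D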